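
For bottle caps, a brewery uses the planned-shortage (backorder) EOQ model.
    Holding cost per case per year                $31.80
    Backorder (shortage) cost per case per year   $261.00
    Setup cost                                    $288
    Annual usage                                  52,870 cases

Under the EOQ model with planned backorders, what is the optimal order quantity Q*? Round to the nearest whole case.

Basic EOQ = √(2·52,870·288/31.8) = 978.594
Backorder adjustment √((H+b)/b) = √((31.8+261)/261) = 1.0592
Q* = 978.594 × 1.0592 ≈ 1,036.50

1,036 cases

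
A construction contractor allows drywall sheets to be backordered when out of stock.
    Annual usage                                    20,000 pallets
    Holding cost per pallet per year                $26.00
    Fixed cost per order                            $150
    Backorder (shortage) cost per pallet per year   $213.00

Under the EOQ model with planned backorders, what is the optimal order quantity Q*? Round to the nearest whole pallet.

Basic EOQ = √(2·20,000·150/26) = 480.384
Backorder adjustment √((H+b)/b) = √((26+213)/213) = 1.0593
Q* = 480.384 × 1.0593 ≈ 508.86

509 pallets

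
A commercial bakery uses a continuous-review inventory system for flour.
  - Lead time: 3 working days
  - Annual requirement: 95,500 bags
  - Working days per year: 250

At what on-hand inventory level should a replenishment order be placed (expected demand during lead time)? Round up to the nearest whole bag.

Daily demand d = 95,500 / 250 = 382.000 bags/day
Demand during lead time = 382.000 × 3 = 1,146.00
Reorder point = 1,146.00 → round up

1,146 bags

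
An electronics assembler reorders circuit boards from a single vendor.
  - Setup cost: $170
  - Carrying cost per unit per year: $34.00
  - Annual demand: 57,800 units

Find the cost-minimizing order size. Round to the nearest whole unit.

760 units

Optimal lot size Q* = (2 × 57,800 × $170 / $34)^½ ≈ 760.26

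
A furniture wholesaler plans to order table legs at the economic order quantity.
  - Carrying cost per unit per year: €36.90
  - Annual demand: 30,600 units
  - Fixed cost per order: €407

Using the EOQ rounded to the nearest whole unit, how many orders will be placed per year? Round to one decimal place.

2DS/H = 2·30,600·407/36.9 = 675,024.39
EOQ = √675,024.39 ≈ 821.60 → Q = 822
N = D/Q = 30,600/822 ≈ 37.226 orders/yr

37.2 orders per year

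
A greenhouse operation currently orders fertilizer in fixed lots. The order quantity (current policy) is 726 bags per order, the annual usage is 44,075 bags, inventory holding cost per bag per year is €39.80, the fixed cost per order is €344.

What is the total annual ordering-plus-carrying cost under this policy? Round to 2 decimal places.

Ordering: D/Q × S = 44,075/726 × €344 = €20,884.02
Holding:  Q/2 × H = 726/2 × €39.8 = €14,447.40
Total = €20,884.02 + €14,447.40 = €35,331.42

€35,331.42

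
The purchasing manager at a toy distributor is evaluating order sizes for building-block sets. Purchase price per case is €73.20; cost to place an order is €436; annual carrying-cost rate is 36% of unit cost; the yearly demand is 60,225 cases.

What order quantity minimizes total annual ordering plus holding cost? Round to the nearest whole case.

Carrying cost H = €73.2 × 36% = €26.3520/case/yr
2DS/H = 2·60,225·436/26.352 = 1,992,873.41
EOQ = √1,992,873.41 ≈ 1,411.69

1,412 cases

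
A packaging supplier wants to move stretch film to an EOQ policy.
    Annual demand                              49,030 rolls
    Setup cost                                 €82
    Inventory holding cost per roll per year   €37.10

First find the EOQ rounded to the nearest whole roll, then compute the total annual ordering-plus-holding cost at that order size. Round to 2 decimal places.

EOQ = √(2DS/H) = √(2 × 49,030 × 82 / 37.1)
    = √(216,736.39) ≈ 465.55 → Q = 466 rolls
Orders/yr = 49,030/466 = 105.215; ordering cost = 105.215 × €82 = €8,627.60
Average inventory = 466/2 = 233; holding cost = 233 × €37.1 = €8,644.30
Total = €8,627.60 + €8,644.30 = €17,271.90

€17,271.90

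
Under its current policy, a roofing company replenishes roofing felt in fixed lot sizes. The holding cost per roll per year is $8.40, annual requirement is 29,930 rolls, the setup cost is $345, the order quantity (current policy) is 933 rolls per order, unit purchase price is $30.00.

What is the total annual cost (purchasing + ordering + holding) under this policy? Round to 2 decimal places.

$912,885.96

Ordering: D/Q × S = 29,930/933 × $345 = $11,067.36
Holding:  Q/2 × H = 933/2 × $8.4 = $3,918.60
Purchase cost = D·C = 29,930 × 30 = $897,900.00
Total = $11,067.36 + $3,918.60 + $897,900.00 = $912,885.96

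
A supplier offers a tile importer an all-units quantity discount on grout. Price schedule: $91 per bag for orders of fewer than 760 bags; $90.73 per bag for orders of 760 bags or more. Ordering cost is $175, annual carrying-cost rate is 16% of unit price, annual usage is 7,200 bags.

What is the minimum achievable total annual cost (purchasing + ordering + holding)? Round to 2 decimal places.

$660,430.28

H₁ = 16%×$91 = $14.5600;  H₂ = 16%×$90.73 = $14.5168
EOQ₁ = √(2×7,200×175/14.5600) = 416.03  (< 760, feasible at tier 1)
EOQ₂ = √(2×7,200×175/14.5168) = 416.64  (< 760 → use Q = 760 at tier-2 price)
TC(tier 1 (EOQ₁), Q≈416.0) = $661,257.33
TC(tier 2, Q≈760.0) = $660,430.28
Minimum at tier 2: $660,430.28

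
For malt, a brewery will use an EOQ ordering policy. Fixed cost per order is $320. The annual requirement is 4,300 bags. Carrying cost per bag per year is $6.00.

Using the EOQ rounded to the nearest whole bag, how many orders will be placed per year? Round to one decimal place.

2DS/H = 2·4,300·320/6 = 458,666.67
EOQ = √458,666.67 ≈ 677.25 → Q = 677
N = D/Q = 4,300/677 ≈ 6.352 orders/yr

6.4 orders per year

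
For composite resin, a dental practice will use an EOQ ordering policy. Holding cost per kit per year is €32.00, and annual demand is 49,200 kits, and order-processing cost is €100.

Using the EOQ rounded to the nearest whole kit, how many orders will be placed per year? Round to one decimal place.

Q* = √(2·D·S / H) = √(2·49,200·100 / 32) = √307,500.0 ≈ 554.53 → Q = 555
N = D/Q = 49,200/555 ≈ 88.649 orders/yr

88.6 orders per year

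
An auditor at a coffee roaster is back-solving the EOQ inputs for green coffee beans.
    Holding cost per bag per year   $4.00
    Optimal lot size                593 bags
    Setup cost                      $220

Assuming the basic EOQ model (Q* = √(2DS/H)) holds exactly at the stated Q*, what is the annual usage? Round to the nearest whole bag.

3,197 bags per year

EOQ relation: Q² = 2DS/H, so rearrange for the unknown.
D = Q²H / (2S) = 593² × 4 / (2 × 220) = 3,196.81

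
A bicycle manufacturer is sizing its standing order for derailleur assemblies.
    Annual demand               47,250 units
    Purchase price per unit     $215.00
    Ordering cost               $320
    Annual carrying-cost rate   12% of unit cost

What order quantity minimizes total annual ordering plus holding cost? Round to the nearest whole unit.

1,083 units

H = i·C = 0.12 × $215 = $25.8000 per unit-year
Optimal lot size Q* = (2 × 47,250 × $320 / $25.8)^½ ≈ 1,082.63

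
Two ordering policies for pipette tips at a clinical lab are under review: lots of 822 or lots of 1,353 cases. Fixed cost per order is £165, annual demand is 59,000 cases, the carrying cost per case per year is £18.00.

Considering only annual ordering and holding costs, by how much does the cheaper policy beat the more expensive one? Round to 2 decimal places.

Annual cost at Q: ordering D·S/Q plus holding Q·H/2.
TC(822) = (59,000/822)×165 + (822/2)×18 = £19,241.07
TC(1,353) = (59,000/1,353)×165 + (1,353/2)×18 = £19,372.12
Lots of 822 are cheaper by £131.06.

£131.06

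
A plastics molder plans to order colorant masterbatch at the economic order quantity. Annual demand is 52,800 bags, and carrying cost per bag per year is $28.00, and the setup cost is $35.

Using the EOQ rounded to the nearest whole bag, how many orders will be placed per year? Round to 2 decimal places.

Optimal lot size Q* = (2 × 52,800 × $35 / $28)^½ ≈ 363.32 → Q = 363
Orders per year = D/Q = 52,800 / 363 = 145.455

145.45 orders per year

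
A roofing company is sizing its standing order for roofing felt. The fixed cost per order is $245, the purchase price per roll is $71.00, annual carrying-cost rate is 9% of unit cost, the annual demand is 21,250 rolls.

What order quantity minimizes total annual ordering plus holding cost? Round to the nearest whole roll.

1,277 rolls

Holding cost per roll per year: H = 9% × $71 = $6.3900
EOQ = √(2DS/H) = √(2 × 21,250 × 245 / 6.39)
    = √(1,629,499.22) ≈ 1,276.52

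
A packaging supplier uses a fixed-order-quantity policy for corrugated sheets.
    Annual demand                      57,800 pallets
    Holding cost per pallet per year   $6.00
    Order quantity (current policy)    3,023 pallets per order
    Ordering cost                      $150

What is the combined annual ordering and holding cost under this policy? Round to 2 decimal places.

Orders/yr = 57,800/3,023 = 19.120; ordering cost = 19.120 × $150 = $2,868.01
Average inventory = 3,023/2 = 1511.5; holding cost = 1511.5 × $6 = $9,069.00
Total = $2,868.01 + $9,069.00 = $11,937.01

$11,937.01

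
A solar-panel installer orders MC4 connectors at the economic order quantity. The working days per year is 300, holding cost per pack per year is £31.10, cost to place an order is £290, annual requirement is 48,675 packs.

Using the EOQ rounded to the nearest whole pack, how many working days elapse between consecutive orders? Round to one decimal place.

5.9 days

Q* = √(2·D·S / H) = √(2·48,675·290 / 31.1) = √907,765.3 ≈ 952.77 → Q = 953 packs
T = Q/D × 300 days = 953/48,675 × 300 = 5.874 days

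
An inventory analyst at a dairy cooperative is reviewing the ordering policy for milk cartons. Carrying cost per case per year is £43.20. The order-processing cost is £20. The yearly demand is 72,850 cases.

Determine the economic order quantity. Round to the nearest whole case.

Q* = √(2·D·S / H) = √(2·72,850·20 / 43.2) = √67,453.7 ≈ 259.72

260 cases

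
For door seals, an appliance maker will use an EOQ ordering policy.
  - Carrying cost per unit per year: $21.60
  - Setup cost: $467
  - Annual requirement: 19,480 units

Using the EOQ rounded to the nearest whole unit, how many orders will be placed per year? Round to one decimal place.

EOQ = √(2DS/H) = √(2 × 19,480 × 467 / 21.6)
    = √(842,329.63) ≈ 917.79 → Q = 918
N = D/Q = 19,480/918 ≈ 21.220 orders/yr

21.2 orders per year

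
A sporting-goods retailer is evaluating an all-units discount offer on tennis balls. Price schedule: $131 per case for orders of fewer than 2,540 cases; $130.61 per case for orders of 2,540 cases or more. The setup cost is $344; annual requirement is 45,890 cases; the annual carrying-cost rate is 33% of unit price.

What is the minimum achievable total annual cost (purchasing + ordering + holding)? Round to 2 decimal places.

$6,048,534.17

H₁ = 33%×$131 = $43.2300;  H₂ = 33%×$130.61 = $43.1013
EOQ₁ = √(2×45,890×344/43.2300) = 854.60  (< 2,540, feasible at tier 1)
EOQ₂ = √(2×45,890×344/43.1013) = 855.87  (< 2,540 → use Q = 2,540 at tier-2 price)
TC(tier 1 (EOQ₁), Q≈854.6) = $6,048,534.17
TC(tier 2, Q≈2,540.0) = $6,054,646.57
Minimum at tier 1 (EOQ₁): $6,048,534.17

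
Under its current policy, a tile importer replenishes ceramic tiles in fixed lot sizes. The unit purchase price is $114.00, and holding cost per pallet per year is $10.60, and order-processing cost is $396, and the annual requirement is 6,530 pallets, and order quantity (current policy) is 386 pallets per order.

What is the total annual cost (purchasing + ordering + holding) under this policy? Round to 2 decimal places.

Annual ordering cost = (D/Q)·S = (6,530/386) × 396 = $6,699.17
Annual holding cost  = (Q/2)·H = (386/2) × 10.6 = $2,045.80
Purchase cost = D·C = 6,530 × 114 = $744,420.00
Total = $6,699.17 + $2,045.80 + $744,420.00 = $753,164.97

$753,164.97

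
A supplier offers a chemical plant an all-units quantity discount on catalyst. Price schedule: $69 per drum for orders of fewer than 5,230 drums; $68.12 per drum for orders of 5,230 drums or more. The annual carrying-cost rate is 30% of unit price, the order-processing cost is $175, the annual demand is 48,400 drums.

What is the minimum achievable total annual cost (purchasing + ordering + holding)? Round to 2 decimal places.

H₁ = 30%×$69 = $20.7000;  H₂ = 30%×$68.12 = $20.4360
EOQ₁ = √(2×48,400×175/20.7000) = 904.63  (< 5,230, feasible at tier 1)
EOQ₂ = √(2×48,400×175/20.4360) = 910.46  (< 5,230 → use Q = 5,230 at tier-2 price)
TC(tier 1 (EOQ₁), Q≈904.6) = $3,358,325.86
TC(tier 2, Q≈5,230.0) = $3,352,067.64
Minimum at tier 2: $3,352,067.64

$3,352,067.64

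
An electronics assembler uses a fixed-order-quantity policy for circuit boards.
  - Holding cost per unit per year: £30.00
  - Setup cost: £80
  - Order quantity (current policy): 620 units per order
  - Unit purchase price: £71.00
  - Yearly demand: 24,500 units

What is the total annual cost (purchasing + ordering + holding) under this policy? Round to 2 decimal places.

Ordering: D/Q × S = 24,500/620 × £80 = £3,161.29
Holding:  Q/2 × H = 620/2 × £30 = £9,300.00
Purchase cost = D·C = 24,500 × 71 = £1,739,500.00
Total = £3,161.29 + £9,300.00 + £1,739,500.00 = £1,751,961.29

£1,751,961.29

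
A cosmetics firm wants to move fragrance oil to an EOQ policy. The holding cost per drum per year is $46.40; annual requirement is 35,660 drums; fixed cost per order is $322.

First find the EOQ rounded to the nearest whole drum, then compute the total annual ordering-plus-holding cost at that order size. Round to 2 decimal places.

Optimal lot size Q* = (2 × 35,660 × $322 / $46.4)^½ ≈ 703.52 → Q = 704 drums
Orders/yr = 35,660/704 = 50.653; ordering cost = 50.653 × $322 = $16,310.40
Average inventory = 704/2 = 352; holding cost = 352 × $46.4 = $16,332.80
Total = $16,310.40 + $16,332.80 = $32,643.20

$32,643.20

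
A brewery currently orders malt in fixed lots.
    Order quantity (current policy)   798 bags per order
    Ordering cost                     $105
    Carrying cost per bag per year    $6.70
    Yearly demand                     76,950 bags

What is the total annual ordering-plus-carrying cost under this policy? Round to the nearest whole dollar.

Ordering: D/Q × S = 76,950/798 × $105 = $10,125.00
Holding:  Q/2 × H = 798/2 × $6.7 = $2,673.30
Total = $10,125.00 + $2,673.30 = $12,798.30

$12,798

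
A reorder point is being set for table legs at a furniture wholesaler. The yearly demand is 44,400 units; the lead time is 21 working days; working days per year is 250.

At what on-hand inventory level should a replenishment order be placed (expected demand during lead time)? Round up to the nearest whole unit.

Daily demand d = 44,400 / 250 = 177.600 units/day
Demand during lead time = 177.600 × 21 = 3,729.60
Reorder point = 3,729.60 → round up

3,730 units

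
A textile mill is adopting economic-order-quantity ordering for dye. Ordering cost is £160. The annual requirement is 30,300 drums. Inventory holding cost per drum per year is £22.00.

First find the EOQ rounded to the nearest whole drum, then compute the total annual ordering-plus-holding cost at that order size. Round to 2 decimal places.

£14,605.20

Q* = √(2·D·S / H) = √(2·30,300·160 / 22) = √440,727.3 ≈ 663.87 → Q = 664 drums
Ordering: D/Q × S = 30,300/664 × £160 = £7,301.20
Holding:  Q/2 × H = 664/2 × £22 = £7,304.00
Total = £7,301.20 + £7,304.00 = £14,605.20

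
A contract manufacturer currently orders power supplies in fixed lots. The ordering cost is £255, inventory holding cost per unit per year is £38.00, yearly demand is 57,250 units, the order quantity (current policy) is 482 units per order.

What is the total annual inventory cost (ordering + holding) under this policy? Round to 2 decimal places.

Orders/yr = 57,250/482 = 118.776; ordering cost = 118.776 × £255 = £30,287.86
Average inventory = 482/2 = 241; holding cost = 241 × £38 = £9,158.00
Total = £30,287.86 + £9,158.00 = £39,445.86

£39,445.86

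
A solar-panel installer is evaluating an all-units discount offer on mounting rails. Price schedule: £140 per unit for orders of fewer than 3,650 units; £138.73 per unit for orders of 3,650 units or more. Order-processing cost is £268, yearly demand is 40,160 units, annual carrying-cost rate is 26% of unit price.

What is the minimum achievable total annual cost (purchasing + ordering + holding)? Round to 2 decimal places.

£5,640,172.92

H₁ = 26%×£140 = £36.4000;  H₂ = 26%×£138.73 = £36.0698
EOQ₁ = √(2×40,160×268/36.4000) = 769.00  (< 3,650, feasible at tier 1)
EOQ₂ = √(2×40,160×268/36.0698) = 772.52  (< 3,650 → use Q = 3,650 at tier-2 price)
TC(tier 1 (EOQ₁), Q≈769.0) = £5,650,391.74
TC(tier 2, Q≈3,650.0) = £5,640,172.92
Minimum at tier 2: £5,640,172.92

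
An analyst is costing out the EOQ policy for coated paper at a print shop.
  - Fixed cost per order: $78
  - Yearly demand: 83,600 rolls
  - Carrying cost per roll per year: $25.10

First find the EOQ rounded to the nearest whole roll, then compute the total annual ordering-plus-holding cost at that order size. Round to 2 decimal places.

$18,092.66

2DS/H = 2·83,600·78/25.1 = 519,585.66
EOQ = √519,585.66 ≈ 720.82 → Q = 721 rolls
Ordering: D/Q × S = 83,600/721 × $78 = $9,044.11
Holding:  Q/2 × H = 721/2 × $25.1 = $9,048.55
Total = $9,044.11 + $9,048.55 = $18,092.66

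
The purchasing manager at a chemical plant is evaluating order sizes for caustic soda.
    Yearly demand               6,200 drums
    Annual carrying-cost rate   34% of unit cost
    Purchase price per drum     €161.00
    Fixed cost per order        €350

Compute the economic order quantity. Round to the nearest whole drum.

282 drums

H = i·C = 0.34 × €161 = €54.7400 per drum-year
Q* = √(2·D·S / H) = √(2·6,200·350 / 54.74) = √79,283.9 ≈ 281.57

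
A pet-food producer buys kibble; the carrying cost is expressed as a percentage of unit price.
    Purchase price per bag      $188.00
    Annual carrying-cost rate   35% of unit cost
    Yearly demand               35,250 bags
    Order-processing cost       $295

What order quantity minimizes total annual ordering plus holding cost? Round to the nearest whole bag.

562 bags

H = i·C = 0.35 × $188 = $65.8000 per bag-year
Q* = √(2·D·S / H) = √(2·35,250·295 / 65.8) = √316,071.4 ≈ 562.20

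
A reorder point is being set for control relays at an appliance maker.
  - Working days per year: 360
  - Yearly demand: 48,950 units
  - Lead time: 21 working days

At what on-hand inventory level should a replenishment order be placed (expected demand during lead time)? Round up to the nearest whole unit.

Daily demand d = 48,950 / 360 = 135.972 units/day
Demand during lead time = 135.972 × 21 = 2,855.42
Reorder point = 2,855.42 → round up

2,856 units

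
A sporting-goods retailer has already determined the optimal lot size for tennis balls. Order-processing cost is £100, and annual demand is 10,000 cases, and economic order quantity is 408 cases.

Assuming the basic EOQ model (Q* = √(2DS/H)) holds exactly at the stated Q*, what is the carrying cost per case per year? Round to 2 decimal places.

From Q* = √(2DS/H) ⇒ Q*² = 2DS/H.
H = 2DS / Q² = 2 × 10,000 × 100 / 408² = 12.0146

£12.01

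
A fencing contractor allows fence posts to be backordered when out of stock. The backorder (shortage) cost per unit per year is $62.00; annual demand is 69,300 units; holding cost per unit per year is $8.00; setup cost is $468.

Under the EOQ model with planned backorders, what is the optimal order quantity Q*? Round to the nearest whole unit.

3,026 units

Q* = √(2DS/H) · √((H + b)/b)
   = √(2 × 69,300 × 468 / 8) · √((8 + 62) / 62)
   = 2,847.473 × 1.0626 ≈ 3,025.61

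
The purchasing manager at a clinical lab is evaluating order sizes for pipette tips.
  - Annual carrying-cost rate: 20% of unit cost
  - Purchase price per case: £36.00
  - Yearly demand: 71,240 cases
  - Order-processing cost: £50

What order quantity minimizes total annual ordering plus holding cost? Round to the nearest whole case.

995 cases

H = i·C = 0.2 × £36 = £7.2000 per case-year
Q* = √(2·D·S / H) = √(2·71,240·50 / 7.2) = √989,444.4 ≈ 994.71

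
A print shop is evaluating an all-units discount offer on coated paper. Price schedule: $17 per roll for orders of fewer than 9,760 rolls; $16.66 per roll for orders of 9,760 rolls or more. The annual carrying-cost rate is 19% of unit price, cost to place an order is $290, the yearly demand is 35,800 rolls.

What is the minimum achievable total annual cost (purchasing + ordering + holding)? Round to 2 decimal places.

$612,938.88

H₁ = 19%×$17 = $3.2300;  H₂ = 19%×$16.66 = $3.1654
EOQ₁ = √(2×35,800×290/3.2300) = 2,535.45  (< 9,760, feasible at tier 1)
EOQ₂ = √(2×35,800×290/3.1654) = 2,561.19  (< 9,760 → use Q = 9,760 at tier-2 price)
TC(tier 1 (EOQ₁), Q≈2,535.4) = $616,789.49
TC(tier 2, Q≈9,760.0) = $612,938.88
Minimum at tier 2: $612,938.88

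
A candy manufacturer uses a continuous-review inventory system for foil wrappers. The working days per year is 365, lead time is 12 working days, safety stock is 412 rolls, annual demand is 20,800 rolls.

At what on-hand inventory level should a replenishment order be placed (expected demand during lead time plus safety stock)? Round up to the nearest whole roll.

1,096 rolls

Daily demand d = 20,800 / 365 = 56.986 rolls/day
Demand during lead time = 56.986 × 12 = 683.84
Reorder point = 683.84 + 412 = 1,095.84 → round up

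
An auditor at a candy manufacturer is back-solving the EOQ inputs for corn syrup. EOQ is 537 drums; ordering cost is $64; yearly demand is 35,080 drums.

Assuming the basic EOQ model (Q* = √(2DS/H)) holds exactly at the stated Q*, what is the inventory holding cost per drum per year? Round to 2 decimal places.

$15.57

EOQ relation: Q² = 2DS/H, so rearrange for the unknown.
H = 2DS / Q² = 2 × 35,080 × 64 / 537² = 15.5712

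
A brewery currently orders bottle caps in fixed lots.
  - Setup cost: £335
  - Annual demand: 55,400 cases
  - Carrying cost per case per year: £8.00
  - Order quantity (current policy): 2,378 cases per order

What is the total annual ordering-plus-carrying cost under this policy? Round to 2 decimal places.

£17,316.46

Ordering: D/Q × S = 55,400/2,378 × £335 = £7,804.46
Holding:  Q/2 × H = 2,378/2 × £8 = £9,512.00
Total = £7,804.46 + £9,512.00 = £17,316.46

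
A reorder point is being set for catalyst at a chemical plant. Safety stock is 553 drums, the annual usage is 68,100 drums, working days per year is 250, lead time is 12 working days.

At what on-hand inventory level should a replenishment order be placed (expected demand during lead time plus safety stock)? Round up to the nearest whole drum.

3,822 drums

Daily demand d = 68,100 / 250 = 272.400 drums/day
Demand during lead time = 272.400 × 12 = 3,268.80
Reorder point = 3,268.80 + 553 = 3,821.80 → round up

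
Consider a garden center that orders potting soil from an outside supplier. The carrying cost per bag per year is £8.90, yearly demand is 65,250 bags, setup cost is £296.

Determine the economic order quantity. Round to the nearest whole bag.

Optimal lot size Q* = (2 × 65,250 × £296 / £8.9)^½ ≈ 2,083.32

2,083 bags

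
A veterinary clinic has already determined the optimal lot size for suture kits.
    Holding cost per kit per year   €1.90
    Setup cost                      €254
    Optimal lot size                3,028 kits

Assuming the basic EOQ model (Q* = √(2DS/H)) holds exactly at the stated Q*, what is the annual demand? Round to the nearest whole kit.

34,293 kits per year

From Q* = √(2DS/H) ⇒ Q*² = 2DS/H.
D = Q²H / (2S) = 3,028² × 1.9 / (2 × 254) = 34,292.70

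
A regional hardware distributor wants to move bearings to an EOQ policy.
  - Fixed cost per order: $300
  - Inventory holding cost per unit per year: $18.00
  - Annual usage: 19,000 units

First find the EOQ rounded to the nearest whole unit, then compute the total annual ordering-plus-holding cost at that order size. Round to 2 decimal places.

Optimal lot size Q* = (2 × 19,000 × $300 / $18)^½ ≈ 795.82 → Q = 796 units
Annual ordering cost = (D/Q)·S = (19,000/796) × 300 = $7,160.80
Annual holding cost  = (Q/2)·H = (796/2) × 18 = $7,164.00
Total = $7,160.80 + $7,164.00 = $14,324.80

$14,324.80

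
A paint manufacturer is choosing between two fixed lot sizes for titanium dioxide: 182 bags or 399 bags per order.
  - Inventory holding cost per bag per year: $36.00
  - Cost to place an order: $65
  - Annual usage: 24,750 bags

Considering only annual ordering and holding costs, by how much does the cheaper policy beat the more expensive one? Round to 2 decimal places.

Annual cost at Q: ordering D·S/Q plus holding Q·H/2.
TC(182) = (24,750/182)×65 + (182/2)×36 = $12,115.29
TC(399) = (24,750/399)×65 + (399/2)×36 = $11,213.95
Cheaper: Q = 399.  Difference = $901.33

$901.33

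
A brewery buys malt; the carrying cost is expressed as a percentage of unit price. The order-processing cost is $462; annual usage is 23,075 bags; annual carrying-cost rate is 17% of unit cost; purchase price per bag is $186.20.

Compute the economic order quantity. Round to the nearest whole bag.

821 bags

Holding cost per bag per year: H = 17% × $186.2 = $31.6540
EOQ = √(2DS/H) = √(2 × 23,075 × 462 / 31.654)
    = √(673,573.64) ≈ 820.72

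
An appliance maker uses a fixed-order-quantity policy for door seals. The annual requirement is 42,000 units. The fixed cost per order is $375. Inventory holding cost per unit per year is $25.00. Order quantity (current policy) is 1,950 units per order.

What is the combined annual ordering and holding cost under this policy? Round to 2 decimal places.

$32,451.92

Annual ordering cost = (D/Q)·S = (42,000/1,950) × 375 = $8,076.92
Annual holding cost  = (Q/2)·H = (1,950/2) × 25 = $24,375.00
Total = $8,076.92 + $24,375.00 = $32,451.92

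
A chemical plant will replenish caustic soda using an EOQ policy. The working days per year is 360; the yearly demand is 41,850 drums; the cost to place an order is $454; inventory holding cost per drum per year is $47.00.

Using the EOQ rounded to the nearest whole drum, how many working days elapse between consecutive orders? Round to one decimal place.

7.7 days

Q* = √(2·D·S / H) = √(2·41,850·454 / 47) = √808,506.4 ≈ 899.17 → Q = 899 drums
T = Q/D × 360 days = 899/41,850 × 360 = 7.733 days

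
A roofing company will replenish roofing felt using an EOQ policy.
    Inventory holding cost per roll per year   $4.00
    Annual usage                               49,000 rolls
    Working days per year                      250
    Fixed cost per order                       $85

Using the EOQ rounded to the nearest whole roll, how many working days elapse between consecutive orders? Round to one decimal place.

7.4 days

Q* = √(2·D·S / H) = √(2·49,000·85 / 4) = √2,082,500.0 ≈ 1,443.09 → Q = 1,443 rolls
Days between orders = 250 / (D/Q) = 250 / 33.957 ≈ 7.362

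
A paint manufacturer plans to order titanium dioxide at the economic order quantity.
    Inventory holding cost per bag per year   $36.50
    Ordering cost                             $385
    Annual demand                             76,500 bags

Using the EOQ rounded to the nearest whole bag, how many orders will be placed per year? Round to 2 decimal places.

Optimal lot size Q* = (2 × 76,500 × $385 / $36.5)^½ ≈ 1,270.37 → Q = 1,270
N = D/Q = 76,500/1,270 ≈ 60.236 orders/yr

60.24 orders per year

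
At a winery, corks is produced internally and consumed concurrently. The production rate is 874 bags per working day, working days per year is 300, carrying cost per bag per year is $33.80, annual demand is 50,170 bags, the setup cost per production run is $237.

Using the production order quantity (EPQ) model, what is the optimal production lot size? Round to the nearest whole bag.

933 bags

d = 50,170/300 = 167.2333 bags/day;  effective holding cost H(1 − d/p) = 33.8·(1 − 167.2333/874) = 27.33262
Q* = √(2DS / H_eff) = √(2·50,170·237 / 27.33262) ≈ 932.76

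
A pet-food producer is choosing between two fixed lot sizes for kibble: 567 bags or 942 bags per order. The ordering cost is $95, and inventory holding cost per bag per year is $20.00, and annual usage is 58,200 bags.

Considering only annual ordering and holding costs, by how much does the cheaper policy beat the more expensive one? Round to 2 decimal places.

For each Q, cost = (D/Q)·S + (Q/2)·H.
TC(567) = (58,200/567)×95 + (567/2)×20 = $15,421.32
TC(942) = (58,200/942)×95 + (942/2)×20 = $15,289.43
Cheaper: Q = 942.  Difference = $131.90

$131.90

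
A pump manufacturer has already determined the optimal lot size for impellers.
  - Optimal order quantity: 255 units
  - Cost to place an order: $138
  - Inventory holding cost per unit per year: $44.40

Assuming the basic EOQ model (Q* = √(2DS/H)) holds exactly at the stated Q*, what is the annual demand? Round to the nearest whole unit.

10,461 units per year

From Q* = √(2DS/H) ⇒ Q*² = 2DS/H.
D = Q²H / (2S) = 255² × 44.4 / (2 × 138) = 10,460.54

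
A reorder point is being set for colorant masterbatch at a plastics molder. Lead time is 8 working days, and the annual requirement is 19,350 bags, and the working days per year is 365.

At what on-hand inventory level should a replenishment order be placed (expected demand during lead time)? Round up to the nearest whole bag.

Daily demand d = 19,350 / 365 = 53.014 bags/day
Demand during lead time = 53.014 × 8 = 424.11
Reorder point = 424.11 → round up

425 bags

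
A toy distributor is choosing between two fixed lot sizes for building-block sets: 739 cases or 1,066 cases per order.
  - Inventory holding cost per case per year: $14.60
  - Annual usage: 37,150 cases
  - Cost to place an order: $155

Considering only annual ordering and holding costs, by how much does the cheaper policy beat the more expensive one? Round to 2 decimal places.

For each Q, cost = (D/Q)·S + (Q/2)·H.
TC(739) = (37,150/739)×155 + (739/2)×14.6 = $13,186.65
TC(1,066) = (37,150/1,066)×155 + (1,066/2)×14.6 = $13,183.54
|ΔTC| = |$13,186.65 − $13,183.54| = $3.11

$3.11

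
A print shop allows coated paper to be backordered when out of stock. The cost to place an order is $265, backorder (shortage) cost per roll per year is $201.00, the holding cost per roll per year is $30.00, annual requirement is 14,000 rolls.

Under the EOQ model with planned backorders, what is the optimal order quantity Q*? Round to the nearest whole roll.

533 rolls

Q* = √(2DS/H) · √((H + b)/b)
   = √(2 × 14,000 × 265 / 30) · √((30 + 201) / 201)
   = 497.326 × 1.0720 ≈ 533.15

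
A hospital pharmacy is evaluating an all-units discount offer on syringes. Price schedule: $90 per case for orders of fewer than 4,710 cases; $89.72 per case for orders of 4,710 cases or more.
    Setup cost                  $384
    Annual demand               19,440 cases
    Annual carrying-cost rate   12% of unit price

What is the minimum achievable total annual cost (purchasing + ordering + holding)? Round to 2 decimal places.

$1,762,298.15

H₁ = 12%×$90 = $10.8000;  H₂ = 12%×$89.72 = $10.7664
EOQ₁ = √(2×19,440×384/10.8000) = 1,175.76  (< 4,710, feasible at tier 1)
EOQ₂ = √(2×19,440×384/10.7664) = 1,177.59  (< 4,710 → use Q = 4,710 at tier-2 price)
TC(tier 1 (EOQ₁), Q≈1,175.8) = $1,762,298.15
TC(tier 2, Q≈4,710.0) = $1,771,096.59
Minimum at tier 1 (EOQ₁): $1,762,298.15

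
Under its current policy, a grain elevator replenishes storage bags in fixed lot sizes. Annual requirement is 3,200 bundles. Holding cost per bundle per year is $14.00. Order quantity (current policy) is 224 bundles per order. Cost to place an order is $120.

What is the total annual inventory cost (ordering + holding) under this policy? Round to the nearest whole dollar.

$3,282

Annual ordering cost = (D/Q)·S = (3,200/224) × 120 = $1,714.29
Annual holding cost  = (Q/2)·H = (224/2) × 14 = $1,568.00
Total = $1,714.29 + $1,568.00 = $3,282.29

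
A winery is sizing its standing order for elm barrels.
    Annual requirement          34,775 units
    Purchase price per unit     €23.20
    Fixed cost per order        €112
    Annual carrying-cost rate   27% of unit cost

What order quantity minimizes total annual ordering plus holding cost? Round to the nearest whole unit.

1,115 units

Carrying cost H = €23.2 × 27% = €6.2640/unit/yr
2DS/H = 2·34,775·112/6.264 = 1,243,550.45
EOQ = √1,243,550.45 ≈ 1,115.15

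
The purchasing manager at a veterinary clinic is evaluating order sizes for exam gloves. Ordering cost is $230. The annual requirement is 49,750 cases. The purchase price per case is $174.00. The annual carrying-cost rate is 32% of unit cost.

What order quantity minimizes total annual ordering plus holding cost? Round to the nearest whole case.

Carrying cost H = $174 × 32% = $55.6800/case/yr
Optimal lot size Q* = (2 × 49,750 × $230 / $55.68)^½ ≈ 641.10

641 cases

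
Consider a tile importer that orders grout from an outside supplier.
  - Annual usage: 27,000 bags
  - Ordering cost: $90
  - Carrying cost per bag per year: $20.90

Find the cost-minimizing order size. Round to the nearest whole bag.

EOQ = √(2DS/H) = √(2 × 27,000 × 90 / 20.9)
    = √(232,535.89) ≈ 482.22

482 bags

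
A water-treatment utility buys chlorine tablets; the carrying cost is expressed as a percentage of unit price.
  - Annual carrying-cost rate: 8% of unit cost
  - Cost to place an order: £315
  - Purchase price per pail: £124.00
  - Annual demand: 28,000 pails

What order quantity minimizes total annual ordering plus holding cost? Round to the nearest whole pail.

Holding cost per pail per year: H = 8% × £124 = £9.9200
EOQ = √(2DS/H) = √(2 × 28,000 × 315 / 9.92)
    = √(1,778,225.81) ≈ 1,333.50

1,334 pails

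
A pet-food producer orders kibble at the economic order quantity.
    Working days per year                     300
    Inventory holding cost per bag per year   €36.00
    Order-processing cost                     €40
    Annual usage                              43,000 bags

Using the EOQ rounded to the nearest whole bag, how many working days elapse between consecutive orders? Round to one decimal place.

Q* = √(2·D·S / H) = √(2·43,000·40 / 36) = √95,555.6 ≈ 309.12 → Q = 309 bags
Days between orders = 300 / (D/Q) = 300 / 139.159 ≈ 2.156

2.2 days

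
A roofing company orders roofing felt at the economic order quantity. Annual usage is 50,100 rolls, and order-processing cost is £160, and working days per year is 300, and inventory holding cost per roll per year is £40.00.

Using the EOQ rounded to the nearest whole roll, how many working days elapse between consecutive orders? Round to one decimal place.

3.8 days

EOQ = √(2DS/H) = √(2 × 50,100 × 160 / 40)
    = √(400,800.00) ≈ 633.09 → Q = 633 rolls
T = Q/D × 300 days = 633/50,100 × 300 = 3.790 days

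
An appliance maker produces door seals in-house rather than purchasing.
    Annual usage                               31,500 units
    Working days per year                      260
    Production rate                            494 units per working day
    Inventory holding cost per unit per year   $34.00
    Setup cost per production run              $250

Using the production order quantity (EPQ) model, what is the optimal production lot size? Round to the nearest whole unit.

d = 31,500/260 = 121.1538 units/day;  effective holding cost H(1 − d/p) = 34·(1 − 121.1538/494) = 25.66148
Q* = √(2DS / H_eff) = √(2·31,500·250 / 25.66148) ≈ 783.43

783 units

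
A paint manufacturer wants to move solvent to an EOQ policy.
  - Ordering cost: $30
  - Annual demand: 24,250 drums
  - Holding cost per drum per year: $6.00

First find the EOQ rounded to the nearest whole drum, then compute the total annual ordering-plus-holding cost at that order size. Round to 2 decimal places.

Optimal lot size Q* = (2 × 24,250 × $30 / $6)^½ ≈ 492.44 → Q = 492 drums
Annual ordering cost = (D/Q)·S = (24,250/492) × 30 = $1,478.66
Annual holding cost  = (Q/2)·H = (492/2) × 6 = $1,476.00
Total = $1,478.66 + $1,476.00 = $2,954.66

$2,954.66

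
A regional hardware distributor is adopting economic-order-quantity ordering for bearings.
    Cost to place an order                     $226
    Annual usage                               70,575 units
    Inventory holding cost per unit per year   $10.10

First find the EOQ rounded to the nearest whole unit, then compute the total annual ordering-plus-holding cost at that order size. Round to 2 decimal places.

$17,949.62

Q* = √(2·D·S / H) = √(2·70,575·226 / 10.1) = √3,158,405.9 ≈ 1,777.19 → Q = 1,777 units
Ordering: D/Q × S = 70,575/1,777 × $226 = $8,975.77
Holding:  Q/2 × H = 1,777/2 × $10.1 = $8,973.85
Total = $8,975.77 + $8,973.85 = $17,949.62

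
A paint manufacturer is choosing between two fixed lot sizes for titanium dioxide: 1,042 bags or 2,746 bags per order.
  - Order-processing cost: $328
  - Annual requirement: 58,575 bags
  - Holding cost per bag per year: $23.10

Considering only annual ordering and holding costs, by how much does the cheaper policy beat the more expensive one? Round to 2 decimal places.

Annual cost at Q: ordering D·S/Q plus holding Q·H/2.
TC(1,042) = (58,575/1,042)×328 + (1,042/2)×23.1 = $30,473.30
TC(2,746) = (58,575/2,746)×328 + (2,746/2)×23.1 = $38,712.88
Lots of 1,042 are cheaper by $8,239.58.

$8,239.58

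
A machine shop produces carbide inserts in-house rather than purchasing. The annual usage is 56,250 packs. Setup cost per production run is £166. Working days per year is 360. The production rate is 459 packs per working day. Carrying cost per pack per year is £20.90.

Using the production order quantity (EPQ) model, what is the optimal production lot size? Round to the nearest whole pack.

1,164 packs

Daily demand d = 56,250/360 = 156.250; p = 459; 1 − d/p = 0.65959
EPQ = √(2DS / (H(1 − d/p)))
    = √(2 × 56,250 × 166 / (20.9 × 0.65959)) ≈ 1,163.92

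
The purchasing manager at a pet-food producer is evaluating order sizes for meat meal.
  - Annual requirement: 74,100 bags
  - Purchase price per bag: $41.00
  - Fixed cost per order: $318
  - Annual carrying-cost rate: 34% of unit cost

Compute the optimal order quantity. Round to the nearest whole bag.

1,839 bags

H = i·C = 0.34 × $41 = $13.9400 per bag-year
2DS/H = 2·74,100·318/13.94 = 3,380,746.05
EOQ = √3,380,746.05 ≈ 1,838.68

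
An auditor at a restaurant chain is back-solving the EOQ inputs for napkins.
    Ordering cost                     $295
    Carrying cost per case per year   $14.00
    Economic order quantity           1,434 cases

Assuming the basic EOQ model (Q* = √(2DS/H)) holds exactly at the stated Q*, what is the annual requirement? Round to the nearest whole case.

Since Q* = (2DS/H)^½, squaring gives Q*²·H = 2DS.
D = Q²H / (2S) = 1,434² × 14 / (2 × 295) = 48,794.89

48,795 cases per year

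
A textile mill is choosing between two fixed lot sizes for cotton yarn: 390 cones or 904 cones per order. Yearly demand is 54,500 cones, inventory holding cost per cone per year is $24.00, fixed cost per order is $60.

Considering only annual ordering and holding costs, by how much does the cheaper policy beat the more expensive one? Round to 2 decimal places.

TC(Q) = (D/Q)S + (Q/2)H
TC(390) = (54,500/390)×60 + (390/2)×24 = $13,064.62
TC(904) = (54,500/904)×60 + (904/2)×24 = $14,465.26
Cheaper: Q = 390.  Difference = $1,400.64

$1,400.64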